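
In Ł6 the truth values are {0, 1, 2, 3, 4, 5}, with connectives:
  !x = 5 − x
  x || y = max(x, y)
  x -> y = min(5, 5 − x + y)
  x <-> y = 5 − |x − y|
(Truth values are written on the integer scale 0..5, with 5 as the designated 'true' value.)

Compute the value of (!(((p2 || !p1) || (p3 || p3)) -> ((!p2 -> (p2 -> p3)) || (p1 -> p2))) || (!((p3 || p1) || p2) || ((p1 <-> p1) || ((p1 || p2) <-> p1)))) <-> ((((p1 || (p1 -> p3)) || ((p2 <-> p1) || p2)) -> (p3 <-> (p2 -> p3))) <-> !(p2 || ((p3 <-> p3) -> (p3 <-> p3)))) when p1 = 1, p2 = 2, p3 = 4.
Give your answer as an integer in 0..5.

!p1 = !1 = 4
p2 || !p1 = 2 || 4 = 4
p3 || p3 = 4 || 4 = 4
(p2 || !p1) || (p3 || p3) = 4 || 4 = 4
!p2 = !2 = 3
p2 -> p3 = 2 -> 4 = 5
!p2 -> (p2 -> p3) = 3 -> 5 = 5
p1 -> p2 = 1 -> 2 = 5
(!p2 -> (p2 -> p3)) || (p1 -> p2) = 5 || 5 = 5
((p2 || !p1) || (p3 || p3)) -> ((!p2 -> (p2 -> p3)) || (p1 -> p2)) = 4 -> 5 = 5
!(((p2 || !p1) || (p3 || p3)) -> ((!p2 -> (p2 -> p3)) || (p1 -> p2))) = !5 = 0
p3 || p1 = 4 || 1 = 4
(p3 || p1) || p2 = 4 || 2 = 4
!((p3 || p1) || p2) = !4 = 1
p1 <-> p1 = 1 <-> 1 = 5
p1 || p2 = 1 || 2 = 2
(p1 || p2) <-> p1 = 2 <-> 1 = 4
(p1 <-> p1) || ((p1 || p2) <-> p1) = 5 || 4 = 5
!((p3 || p1) || p2) || ((p1 <-> p1) || ((p1 || p2) <-> p1)) = 1 || 5 = 5
!(((p2 || !p1) || (p3 || p3)) -> ((!p2 -> (p2 -> p3)) || (p1 -> p2))) || (!((p3 || p1) || p2) || ((p1 <-> p1) || ((p1 || p2) <-> p1))) = 0 || 5 = 5
p1 -> p3 = 1 -> 4 = 5
p1 || (p1 -> p3) = 1 || 5 = 5
p2 <-> p1 = 2 <-> 1 = 4
(p2 <-> p1) || p2 = 4 || 2 = 4
(p1 || (p1 -> p3)) || ((p2 <-> p1) || p2) = 5 || 4 = 5
p2 -> p3 = 2 -> 4 = 5
p3 <-> (p2 -> p3) = 4 <-> 5 = 4
((p1 || (p1 -> p3)) || ((p2 <-> p1) || p2)) -> (p3 <-> (p2 -> p3)) = 5 -> 4 = 4
p3 <-> p3 = 4 <-> 4 = 5
p3 <-> p3 = 4 <-> 4 = 5
(p3 <-> p3) -> (p3 <-> p3) = 5 -> 5 = 5
p2 || ((p3 <-> p3) -> (p3 <-> p3)) = 2 || 5 = 5
!(p2 || ((p3 <-> p3) -> (p3 <-> p3))) = !5 = 0
(((p1 || (p1 -> p3)) || ((p2 <-> p1) || p2)) -> (p3 <-> (p2 -> p3))) <-> !(p2 || ((p3 <-> p3) -> (p3 <-> p3))) = 4 <-> 0 = 1
(!(((p2 || !p1) || (p3 || p3)) -> ((!p2 -> (p2 -> p3)) || (p1 -> p2))) || (!((p3 || p1) || p2) || ((p1 <-> p1) || ((p1 || p2) <-> p1)))) <-> ((((p1 || (p1 -> p3)) || ((p2 <-> p1) || p2)) -> (p3 <-> (p2 -> p3))) <-> !(p2 || ((p3 <-> p3) -> (p3 <-> p3)))) = 5 <-> 1 = 1

1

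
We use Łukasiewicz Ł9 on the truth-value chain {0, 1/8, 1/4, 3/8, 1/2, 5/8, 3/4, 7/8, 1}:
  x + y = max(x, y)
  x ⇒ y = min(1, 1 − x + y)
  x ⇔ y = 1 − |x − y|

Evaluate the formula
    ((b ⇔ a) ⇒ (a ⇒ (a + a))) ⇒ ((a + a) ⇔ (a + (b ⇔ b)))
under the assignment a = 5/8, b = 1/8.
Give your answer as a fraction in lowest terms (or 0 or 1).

b ⇔ a = 1/8 ⇔ 5/8 = 1/2
a + a = 5/8 + 5/8 = 5/8
a ⇒ (a + a) = 5/8 ⇒ 5/8 = 1
(b ⇔ a) ⇒ (a ⇒ (a + a)) = 1/2 ⇒ 1 = 1
a + a = 5/8 + 5/8 = 5/8
b ⇔ b = 1/8 ⇔ 1/8 = 1
a + (b ⇔ b) = 5/8 + 1 = 1
(a + a) ⇔ (a + (b ⇔ b)) = 5/8 ⇔ 1 = 5/8
((b ⇔ a) ⇒ (a ⇒ (a + a))) ⇒ ((a + a) ⇔ (a + (b ⇔ b))) = 1 ⇒ 5/8 = 5/8

5/8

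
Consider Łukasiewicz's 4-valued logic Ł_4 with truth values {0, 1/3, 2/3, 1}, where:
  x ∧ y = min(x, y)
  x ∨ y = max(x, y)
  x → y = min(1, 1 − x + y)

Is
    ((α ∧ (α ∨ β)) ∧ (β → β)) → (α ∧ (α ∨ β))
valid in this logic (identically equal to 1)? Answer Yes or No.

Yes

α = 0, β = 0 ↦ 1
α = 0, β = 1/3 ↦ 1
α = 0, β = 2/3 ↦ 1
α = 0, β = 1 ↦ 1
α = 1/3, β = 0 ↦ 1
α = 1/3, β = 1/3 ↦ 1
α = 1/3, β = 2/3 ↦ 1
α = 1/3, β = 1 ↦ 1
α = 2/3, β = 0 ↦ 1
α = 2/3, β = 1/3 ↦ 1
α = 2/3, β = 2/3 ↦ 1
α = 2/3, β = 1 ↦ 1
α = 1, β = 0 ↦ 1
α = 1, β = 1/3 ↦ 1
α = 1, β = 2/3 ↦ 1
α = 1, β = 1 ↦ 1
Every assignment gives a value ≥ 1.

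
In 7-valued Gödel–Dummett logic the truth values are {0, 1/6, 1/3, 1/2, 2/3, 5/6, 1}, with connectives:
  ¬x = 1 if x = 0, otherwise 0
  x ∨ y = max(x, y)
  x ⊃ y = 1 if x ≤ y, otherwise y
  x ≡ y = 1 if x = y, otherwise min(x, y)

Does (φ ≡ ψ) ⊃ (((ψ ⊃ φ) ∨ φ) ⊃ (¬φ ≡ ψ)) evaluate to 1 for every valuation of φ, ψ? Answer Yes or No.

Counterexample: take φ = 0, ψ = 0.
φ ≡ ψ = 0 ≡ 0 = 1
ψ ⊃ φ = 0 ⊃ 0 = 1
(ψ ⊃ φ) ∨ φ = 1 ∨ 0 = 1
¬φ = ¬0 = 1
¬φ ≡ ψ = 1 ≡ 0 = 0
((ψ ⊃ φ) ∨ φ) ⊃ (¬φ ≡ ψ) = 1 ⊃ 0 = 0
(φ ≡ ψ) ⊃ (((ψ ⊃ φ) ∨ φ) ⊃ (¬φ ≡ ψ)) = 1 ⊃ 0 = 0
This gives 0 ≠ 1.

No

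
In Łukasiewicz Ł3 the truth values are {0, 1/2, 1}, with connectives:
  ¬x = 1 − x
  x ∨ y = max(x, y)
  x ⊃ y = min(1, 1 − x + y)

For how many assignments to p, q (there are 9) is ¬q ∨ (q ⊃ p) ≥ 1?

p = 0, q = 0 ↦ 1  ≥
p = 0, q = 1/2 ↦ 1/2  <
p = 0, q = 1 ↦ 0  <
p = 1/2, q = 0 ↦ 1  ≥
p = 1/2, q = 1/2 ↦ 1  ≥
p = 1/2, q = 1 ↦ 1/2  <
p = 1, q = 0 ↦ 1  ≥
p = 1, q = 1/2 ↦ 1  ≥
p = 1, q = 1 ↦ 1  ≥
So 6 of the 9 assignments meet the threshold.

6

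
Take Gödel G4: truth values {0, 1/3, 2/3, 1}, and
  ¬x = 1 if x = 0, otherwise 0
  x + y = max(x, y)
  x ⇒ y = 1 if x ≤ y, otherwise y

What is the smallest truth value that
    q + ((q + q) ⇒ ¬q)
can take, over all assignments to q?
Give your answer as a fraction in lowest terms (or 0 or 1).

Take q = 1/3:
q + q = 1/3 + 1/3 = 1/3
¬q = ¬1/3 = 0
(q + q) ⇒ ¬q = 1/3 ⇒ 0 = 0
q + ((q + q) ⇒ ¬q) = 1/3 + 0 = 1/3
No assignment yields a value below 1/3, so this is the minimum.

1/3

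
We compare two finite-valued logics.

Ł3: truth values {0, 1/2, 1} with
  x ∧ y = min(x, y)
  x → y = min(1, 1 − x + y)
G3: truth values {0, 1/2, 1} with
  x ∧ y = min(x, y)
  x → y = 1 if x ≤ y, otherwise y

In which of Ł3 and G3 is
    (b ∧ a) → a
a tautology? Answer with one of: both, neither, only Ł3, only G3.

In Ł3: every assignment gives 1 — tautology.
In G3: every assignment gives 1 — tautology.

both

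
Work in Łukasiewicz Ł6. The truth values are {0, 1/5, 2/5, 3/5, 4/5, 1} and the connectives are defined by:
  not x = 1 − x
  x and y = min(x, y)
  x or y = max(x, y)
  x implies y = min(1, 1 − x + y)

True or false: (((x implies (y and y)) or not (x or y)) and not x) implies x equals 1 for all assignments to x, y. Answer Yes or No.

No

Counterexample: take x = 0, y = 0.
y and y = 0 and 0 = 0
x implies (y and y) = 0 implies 0 = 1
x or y = 0 or 0 = 0
not (x or y) = not 0 = 1
(x implies (y and y)) or not (x or y) = 1 or 1 = 1
not x = not 0 = 1
((x implies (y and y)) or not (x or y)) and not x = 1 and 1 = 1
(((x implies (y and y)) or not (x or y)) and not x) implies x = 1 implies 0 = 0
This gives 0 ≠ 1.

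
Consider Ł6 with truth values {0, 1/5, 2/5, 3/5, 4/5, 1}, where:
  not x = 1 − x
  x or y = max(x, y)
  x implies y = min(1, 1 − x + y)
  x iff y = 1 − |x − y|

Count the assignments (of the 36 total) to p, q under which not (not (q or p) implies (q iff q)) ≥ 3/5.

0

value 0: 36 assignments
So 0 of the 36 assignments meet the threshold.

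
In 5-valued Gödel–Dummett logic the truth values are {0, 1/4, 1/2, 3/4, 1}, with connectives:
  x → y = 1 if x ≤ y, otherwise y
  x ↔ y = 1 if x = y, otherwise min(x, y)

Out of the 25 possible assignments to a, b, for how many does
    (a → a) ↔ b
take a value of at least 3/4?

value 1: 5 assignments (counts)
value 3/4: 5 assignments (counts)
value 1/2: 5 assignments
value 1/4: 5 assignments
value 0: 5 assignments
So 10 of the 25 assignments meet the threshold.

10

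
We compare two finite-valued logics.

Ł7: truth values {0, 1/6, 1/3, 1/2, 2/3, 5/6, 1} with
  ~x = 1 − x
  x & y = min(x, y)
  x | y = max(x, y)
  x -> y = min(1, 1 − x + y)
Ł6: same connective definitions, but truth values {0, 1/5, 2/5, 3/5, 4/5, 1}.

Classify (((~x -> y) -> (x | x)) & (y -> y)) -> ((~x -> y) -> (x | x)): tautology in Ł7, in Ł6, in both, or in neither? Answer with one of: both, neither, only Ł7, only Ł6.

both

In Ł7: every assignment gives 1 — tautology.
In Ł6: every assignment gives 1 — tautology.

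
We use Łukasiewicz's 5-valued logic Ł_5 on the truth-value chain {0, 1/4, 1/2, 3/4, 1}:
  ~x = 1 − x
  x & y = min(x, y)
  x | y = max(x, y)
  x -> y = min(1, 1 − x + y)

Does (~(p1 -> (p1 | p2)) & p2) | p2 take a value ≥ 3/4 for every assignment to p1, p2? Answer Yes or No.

No

Counterexample: take p1 = 0, p2 = 0.
p1 | p2 = 0 | 0 = 0
p1 -> (p1 | p2) = 0 -> 0 = 1
~(p1 -> (p1 | p2)) = ~1 = 0
~(p1 -> (p1 | p2)) & p2 = 0 & 0 = 0
(~(p1 -> (p1 | p2)) & p2) | p2 = 0 | 0 = 0
This gives 0, which is below 3/4.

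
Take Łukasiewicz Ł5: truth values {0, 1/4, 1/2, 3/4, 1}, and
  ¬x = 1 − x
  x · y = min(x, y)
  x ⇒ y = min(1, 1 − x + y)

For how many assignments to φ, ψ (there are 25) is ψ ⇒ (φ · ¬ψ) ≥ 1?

12

value 1: 12 assignments (counts)
value 3/4: 2 assignments
value 1/2: 5 assignments
value 1/4: 1 assignment
value 0: 5 assignments
So 12 of the 25 assignments meet the threshold.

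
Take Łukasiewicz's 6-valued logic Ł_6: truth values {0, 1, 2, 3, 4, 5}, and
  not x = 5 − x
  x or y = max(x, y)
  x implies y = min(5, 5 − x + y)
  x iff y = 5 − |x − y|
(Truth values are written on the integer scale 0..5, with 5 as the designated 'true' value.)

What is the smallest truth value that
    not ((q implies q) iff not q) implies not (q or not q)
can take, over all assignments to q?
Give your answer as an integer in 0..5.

0

Take q = 5:
q implies q = 5 implies 5 = 5
not q = not 5 = 0
(q implies q) iff not q = 5 iff 0 = 0
not ((q implies q) iff not q) = not 0 = 5
not q = not 5 = 0
q or not q = 5 or 0 = 5
not (q or not q) = not 5 = 0
not ((q implies q) iff not q) implies not (q or not q) = 5 implies 0 = 0
No assignment yields a value below 0, so this is the minimum.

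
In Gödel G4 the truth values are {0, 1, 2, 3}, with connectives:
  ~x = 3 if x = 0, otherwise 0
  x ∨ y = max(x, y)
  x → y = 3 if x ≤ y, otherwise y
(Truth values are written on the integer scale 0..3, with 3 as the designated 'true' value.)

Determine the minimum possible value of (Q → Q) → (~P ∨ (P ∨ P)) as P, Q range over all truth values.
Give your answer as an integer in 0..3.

1

Take P = 1, Q = 0:
Q → Q = 0 → 0 = 3
~P = ~1 = 0
P ∨ P = 1 ∨ 1 = 1
~P ∨ (P ∨ P) = 0 ∨ 1 = 1
(Q → Q) → (~P ∨ (P ∨ P)) = 3 → 1 = 1
No assignment yields a value below 1, so this is the minimum.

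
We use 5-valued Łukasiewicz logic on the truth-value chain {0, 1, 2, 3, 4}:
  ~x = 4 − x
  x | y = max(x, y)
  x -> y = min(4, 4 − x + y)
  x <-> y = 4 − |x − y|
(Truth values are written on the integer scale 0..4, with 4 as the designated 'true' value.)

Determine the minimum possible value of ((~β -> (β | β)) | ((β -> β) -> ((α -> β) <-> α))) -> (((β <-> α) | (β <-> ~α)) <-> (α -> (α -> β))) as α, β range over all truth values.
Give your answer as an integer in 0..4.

2

Take α = 0, β = 2:
~β = ~2 = 2
β | β = 2 | 2 = 2
~β -> (β | β) = 2 -> 2 = 4
β -> β = 2 -> 2 = 4
α -> β = 0 -> 2 = 4
(α -> β) <-> α = 4 <-> 0 = 0
(β -> β) -> ((α -> β) <-> α) = 4 -> 0 = 0
(~β -> (β | β)) | ((β -> β) -> ((α -> β) <-> α)) = 4 | 0 = 4
β <-> α = 2 <-> 0 = 2
~α = ~0 = 4
β <-> ~α = 2 <-> 4 = 2
(β <-> α) | (β <-> ~α) = 2 | 2 = 2
α -> β = 0 -> 2 = 4
α -> (α -> β) = 0 -> 4 = 4
((β <-> α) | (β <-> ~α)) <-> (α -> (α -> β)) = 2 <-> 4 = 2
((~β -> (β | β)) | ((β -> β) -> ((α -> β) <-> α))) -> (((β <-> α) | (β <-> ~α)) <-> (α -> (α -> β))) = 4 -> 2 = 2
No assignment yields a value below 2, so this is the minimum.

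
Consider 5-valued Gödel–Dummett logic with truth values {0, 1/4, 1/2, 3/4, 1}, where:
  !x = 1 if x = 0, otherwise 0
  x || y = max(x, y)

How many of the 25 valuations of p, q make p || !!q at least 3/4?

value 1: 21 assignments (counts)
value 3/4: 1 assignment (counts)
value 1/2: 1 assignment
value 1/4: 1 assignment
value 0: 1 assignment
So 22 of the 25 assignments meet the threshold.

22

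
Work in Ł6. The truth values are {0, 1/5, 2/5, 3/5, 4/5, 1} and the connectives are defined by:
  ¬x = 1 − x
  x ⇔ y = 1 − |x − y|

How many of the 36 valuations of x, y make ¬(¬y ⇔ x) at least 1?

2

value 1: 2 assignments (counts)
value 4/5: 4 assignments
value 3/5: 6 assignments
value 2/5: 8 assignments
value 1/5: 10 assignments
value 0: 6 assignments
So 2 of the 36 assignments meet the threshold.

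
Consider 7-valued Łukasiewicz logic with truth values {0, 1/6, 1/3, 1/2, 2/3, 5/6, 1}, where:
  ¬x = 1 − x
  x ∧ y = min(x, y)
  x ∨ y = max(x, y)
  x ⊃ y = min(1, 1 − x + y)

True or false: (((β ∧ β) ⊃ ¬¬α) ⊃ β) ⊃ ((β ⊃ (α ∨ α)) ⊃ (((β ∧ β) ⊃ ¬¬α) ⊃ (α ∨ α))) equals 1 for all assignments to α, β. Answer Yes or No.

At α = 1/6, β = 0, for instance:
β ∧ β = 0 ∧ 0 = 0
¬α = ¬1/6 = 5/6
¬¬α = ¬5/6 = 1/6
(β ∧ β) ⊃ ¬¬α = 0 ⊃ 1/6 = 1
((β ∧ β) ⊃ ¬¬α) ⊃ β = 1 ⊃ 0 = 0
α ∨ α = 1/6 ∨ 1/6 = 1/6
β ⊃ (α ∨ α) = 0 ⊃ 1/6 = 1
((β ∧ β) ⊃ ¬¬α) ⊃ (α ∨ α) = 1 ⊃ 1/6 = 1/6
(β ⊃ (α ∨ α)) ⊃ (((β ∧ β) ⊃ ¬¬α) ⊃ (α ∨ α)) = 1 ⊃ 1/6 = 1/6
(((β ∧ β) ⊃ ¬¬α) ⊃ β) ⊃ ((β ⊃ (α ∨ α)) ⊃ (((β ∧ β) ⊃ ¬¬α) ⊃ (α ∨ α))) = 0 ⊃ 1/6 = 1
and checking the remaining 48 assignments likewise gives ≥ 1 in every case.

Yes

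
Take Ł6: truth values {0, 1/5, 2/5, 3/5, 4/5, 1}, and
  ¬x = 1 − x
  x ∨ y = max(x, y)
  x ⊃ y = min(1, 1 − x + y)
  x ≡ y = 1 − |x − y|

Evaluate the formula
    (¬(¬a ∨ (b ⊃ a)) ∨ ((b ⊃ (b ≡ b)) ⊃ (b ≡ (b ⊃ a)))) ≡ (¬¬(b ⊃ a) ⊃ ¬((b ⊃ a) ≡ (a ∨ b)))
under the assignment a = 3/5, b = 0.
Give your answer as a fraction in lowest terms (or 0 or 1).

¬a = ¬3/5 = 2/5
b ⊃ a = 0 ⊃ 3/5 = 1
¬a ∨ (b ⊃ a) = 2/5 ∨ 1 = 1
¬(¬a ∨ (b ⊃ a)) = ¬1 = 0
b ≡ b = 0 ≡ 0 = 1
b ⊃ (b ≡ b) = 0 ⊃ 1 = 1
b ⊃ a = 0 ⊃ 3/5 = 1
b ≡ (b ⊃ a) = 0 ≡ 1 = 0
(b ⊃ (b ≡ b)) ⊃ (b ≡ (b ⊃ a)) = 1 ⊃ 0 = 0
¬(¬a ∨ (b ⊃ a)) ∨ ((b ⊃ (b ≡ b)) ⊃ (b ≡ (b ⊃ a))) = 0 ∨ 0 = 0
b ⊃ a = 0 ⊃ 3/5 = 1
¬(b ⊃ a) = ¬1 = 0
¬¬(b ⊃ a) = ¬0 = 1
b ⊃ a = 0 ⊃ 3/5 = 1
a ∨ b = 3/5 ∨ 0 = 3/5
(b ⊃ a) ≡ (a ∨ b) = 1 ≡ 3/5 = 3/5
¬((b ⊃ a) ≡ (a ∨ b)) = ¬3/5 = 2/5
¬¬(b ⊃ a) ⊃ ¬((b ⊃ a) ≡ (a ∨ b)) = 1 ⊃ 2/5 = 2/5
(¬(¬a ∨ (b ⊃ a)) ∨ ((b ⊃ (b ≡ b)) ⊃ (b ≡ (b ⊃ a)))) ≡ (¬¬(b ⊃ a) ⊃ ¬((b ⊃ a) ≡ (a ∨ b))) = 0 ≡ 2/5 = 3/5

3/5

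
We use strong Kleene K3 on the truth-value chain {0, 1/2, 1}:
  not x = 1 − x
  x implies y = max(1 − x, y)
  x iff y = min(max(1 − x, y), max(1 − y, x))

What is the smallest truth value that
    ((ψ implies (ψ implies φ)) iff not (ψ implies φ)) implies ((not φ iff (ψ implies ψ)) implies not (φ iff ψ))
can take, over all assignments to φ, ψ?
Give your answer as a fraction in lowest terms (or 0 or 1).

Take φ = 0, ψ = 1/2:
ψ implies φ = 1/2 implies 0 = 1/2
ψ implies (ψ implies φ) = 1/2 implies 1/2 = 1/2
ψ implies φ = 1/2 implies 0 = 1/2
not (ψ implies φ) = not 1/2 = 1/2
(ψ implies (ψ implies φ)) iff not (ψ implies φ) = 1/2 iff 1/2 = 1/2
not φ = not 0 = 1
ψ implies ψ = 1/2 implies 1/2 = 1/2
not φ iff (ψ implies ψ) = 1 iff 1/2 = 1/2
φ iff ψ = 0 iff 1/2 = 1/2
not (φ iff ψ) = not 1/2 = 1/2
(not φ iff (ψ implies ψ)) implies not (φ iff ψ) = 1/2 implies 1/2 = 1/2
((ψ implies (ψ implies φ)) iff not (ψ implies φ)) implies ((not φ iff (ψ implies ψ)) implies not (φ iff ψ)) = 1/2 implies 1/2 = 1/2
No assignment yields a value below 1/2, so this is the minimum.

1/2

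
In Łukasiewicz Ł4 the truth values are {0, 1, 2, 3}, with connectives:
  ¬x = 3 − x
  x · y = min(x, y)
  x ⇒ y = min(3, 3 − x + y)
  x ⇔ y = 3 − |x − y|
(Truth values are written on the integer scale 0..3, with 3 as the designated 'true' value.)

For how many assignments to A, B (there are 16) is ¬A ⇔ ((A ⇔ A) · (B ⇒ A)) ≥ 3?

A = 0, B = 0 ↦ 3  ≥
A = 0, B = 1 ↦ 2  <
A = 0, B = 2 ↦ 1  <
A = 0, B = 3 ↦ 0  <
A = 1, B = 0 ↦ 2  <
A = 1, B = 1 ↦ 2  <
A = 1, B = 2 ↦ 3  ≥
A = 1, B = 3 ↦ 2  <
A = 2, B = 0 ↦ 1  <
A = 2, B = 1 ↦ 1  <
A = 2, B = 2 ↦ 1  <
A = 2, B = 3 ↦ 2  <
A = 3, B = 0 ↦ 0  <
A = 3, B = 1 ↦ 0  <
A = 3, B = 2 ↦ 0  <
A = 3, B = 3 ↦ 0  <
So 2 of the 16 assignments meet the threshold.

2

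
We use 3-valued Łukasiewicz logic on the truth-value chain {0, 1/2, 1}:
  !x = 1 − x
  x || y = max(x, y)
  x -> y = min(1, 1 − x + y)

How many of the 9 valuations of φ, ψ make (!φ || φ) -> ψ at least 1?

φ = 0, ψ = 0 ↦ 0  <
φ = 0, ψ = 1/2 ↦ 1/2  <
φ = 0, ψ = 1 ↦ 1  ≥
φ = 1/2, ψ = 0 ↦ 1/2  <
φ = 1/2, ψ = 1/2 ↦ 1  ≥
φ = 1/2, ψ = 1 ↦ 1  ≥
φ = 1, ψ = 0 ↦ 0  <
φ = 1, ψ = 1/2 ↦ 1/2  <
φ = 1, ψ = 1 ↦ 1  ≥
So 4 of the 9 assignments meet the threshold.

4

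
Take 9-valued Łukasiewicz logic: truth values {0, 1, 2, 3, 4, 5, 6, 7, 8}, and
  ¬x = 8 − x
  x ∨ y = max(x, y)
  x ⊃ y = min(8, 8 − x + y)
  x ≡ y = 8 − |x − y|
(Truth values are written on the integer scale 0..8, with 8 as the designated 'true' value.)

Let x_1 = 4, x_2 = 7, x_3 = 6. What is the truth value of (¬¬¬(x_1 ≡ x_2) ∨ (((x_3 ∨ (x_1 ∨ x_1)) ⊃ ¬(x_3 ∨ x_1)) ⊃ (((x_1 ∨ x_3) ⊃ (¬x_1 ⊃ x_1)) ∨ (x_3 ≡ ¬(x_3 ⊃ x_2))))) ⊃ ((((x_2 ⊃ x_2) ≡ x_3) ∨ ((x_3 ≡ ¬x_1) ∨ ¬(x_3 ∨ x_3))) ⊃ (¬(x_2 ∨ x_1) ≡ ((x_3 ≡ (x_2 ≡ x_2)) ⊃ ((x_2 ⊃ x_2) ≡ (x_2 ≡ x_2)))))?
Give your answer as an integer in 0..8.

x_1 ≡ x_2 = 4 ≡ 7 = 5
¬(x_1 ≡ x_2) = ¬5 = 3
¬¬(x_1 ≡ x_2) = ¬3 = 5
¬¬¬(x_1 ≡ x_2) = ¬5 = 3
x_1 ∨ x_1 = 4 ∨ 4 = 4
x_3 ∨ (x_1 ∨ x_1) = 6 ∨ 4 = 6
x_3 ∨ x_1 = 6 ∨ 4 = 6
¬(x_3 ∨ x_1) = ¬6 = 2
(x_3 ∨ (x_1 ∨ x_1)) ⊃ ¬(x_3 ∨ x_1) = 6 ⊃ 2 = 4
x_1 ∨ x_3 = 4 ∨ 6 = 6
¬x_1 = ¬4 = 4
¬x_1 ⊃ x_1 = 4 ⊃ 4 = 8
(x_1 ∨ x_3) ⊃ (¬x_1 ⊃ x_1) = 6 ⊃ 8 = 8
x_3 ⊃ x_2 = 6 ⊃ 7 = 8
¬(x_3 ⊃ x_2) = ¬8 = 0
x_3 ≡ ¬(x_3 ⊃ x_2) = 6 ≡ 0 = 2
((x_1 ∨ x_3) ⊃ (¬x_1 ⊃ x_1)) ∨ (x_3 ≡ ¬(x_3 ⊃ x_2)) = 8 ∨ 2 = 8
((x_3 ∨ (x_1 ∨ x_1)) ⊃ ¬(x_3 ∨ x_1)) ⊃ (((x_1 ∨ x_3) ⊃ (¬x_1 ⊃ x_1)) ∨ (x_3 ≡ ¬(x_3 ⊃ x_2))) = 4 ⊃ 8 = 8
¬¬¬(x_1 ≡ x_2) ∨ (((x_3 ∨ (x_1 ∨ x_1)) ⊃ ¬(x_3 ∨ x_1)) ⊃ (((x_1 ∨ x_3) ⊃ (¬x_1 ⊃ x_1)) ∨ (x_3 ≡ ¬(x_3 ⊃ x_2)))) = 3 ∨ 8 = 8
x_2 ⊃ x_2 = 7 ⊃ 7 = 8
(x_2 ⊃ x_2) ≡ x_3 = 8 ≡ 6 = 6
¬x_1 = ¬4 = 4
x_3 ≡ ¬x_1 = 6 ≡ 4 = 6
x_3 ∨ x_3 = 6 ∨ 6 = 6
¬(x_3 ∨ x_3) = ¬6 = 2
(x_3 ≡ ¬x_1) ∨ ¬(x_3 ∨ x_3) = 6 ∨ 2 = 6
((x_2 ⊃ x_2) ≡ x_3) ∨ ((x_3 ≡ ¬x_1) ∨ ¬(x_3 ∨ x_3)) = 6 ∨ 6 = 6
x_2 ∨ x_1 = 7 ∨ 4 = 7
¬(x_2 ∨ x_1) = ¬7 = 1
x_2 ≡ x_2 = 7 ≡ 7 = 8
x_3 ≡ (x_2 ≡ x_2) = 6 ≡ 8 = 6
x_2 ⊃ x_2 = 7 ⊃ 7 = 8
x_2 ≡ x_2 = 7 ≡ 7 = 8
(x_2 ⊃ x_2) ≡ (x_2 ≡ x_2) = 8 ≡ 8 = 8
(x_3 ≡ (x_2 ≡ x_2)) ⊃ ((x_2 ⊃ x_2) ≡ (x_2 ≡ x_2)) = 6 ⊃ 8 = 8
¬(x_2 ∨ x_1) ≡ ((x_3 ≡ (x_2 ≡ x_2)) ⊃ ((x_2 ⊃ x_2) ≡ (x_2 ≡ x_2))) = 1 ≡ 8 = 1
(((x_2 ⊃ x_2) ≡ x_3) ∨ ((x_3 ≡ ¬x_1) ∨ ¬(x_3 ∨ x_3))) ⊃ (¬(x_2 ∨ x_1) ≡ ((x_3 ≡ (x_2 ≡ x_2)) ⊃ ((x_2 ⊃ x_2) ≡ (x_2 ≡ x_2)))) = 6 ⊃ 1 = 3
(¬¬¬(x_1 ≡ x_2) ∨ (((x_3 ∨ (x_1 ∨ x_1)) ⊃ ¬(x_3 ∨ x_1)) ⊃ (((x_1 ∨ x_3) ⊃ (¬x_1 ⊃ x_1)) ∨ (x_3 ≡ ¬(x_3 ⊃ x_2))))) ⊃ ((((x_2 ⊃ x_2) ≡ x_3) ∨ ((x_3 ≡ ¬x_1) ∨ ¬(x_3 ∨ x_3))) ⊃ (¬(x_2 ∨ x_1) ≡ ((x_3 ≡ (x_2 ≡ x_2)) ⊃ ((x_2 ⊃ x_2) ≡ (x_2 ≡ x_2))))) = 8 ⊃ 3 = 3

3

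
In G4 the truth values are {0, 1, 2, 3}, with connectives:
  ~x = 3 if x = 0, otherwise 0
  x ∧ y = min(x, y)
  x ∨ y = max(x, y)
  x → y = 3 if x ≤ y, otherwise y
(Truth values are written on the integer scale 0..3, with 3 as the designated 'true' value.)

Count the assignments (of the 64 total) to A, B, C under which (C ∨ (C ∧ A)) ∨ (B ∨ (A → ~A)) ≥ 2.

52

value 3: 37 assignments (counts)
value 2: 15 assignments (counts)
value 1: 9 assignments
value 0: 3 assignments
So 52 of the 64 assignments meet the threshold.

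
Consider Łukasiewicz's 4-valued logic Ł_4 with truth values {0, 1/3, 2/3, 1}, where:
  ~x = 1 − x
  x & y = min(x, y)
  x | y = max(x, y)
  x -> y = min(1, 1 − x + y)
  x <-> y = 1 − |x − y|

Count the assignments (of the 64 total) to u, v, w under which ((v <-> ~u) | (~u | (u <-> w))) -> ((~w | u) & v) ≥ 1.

15

value 1: 15 assignments (counts)
value 2/3: 17 assignments
value 1/3: 19 assignments
value 0: 13 assignments
So 15 of the 64 assignments meet the threshold.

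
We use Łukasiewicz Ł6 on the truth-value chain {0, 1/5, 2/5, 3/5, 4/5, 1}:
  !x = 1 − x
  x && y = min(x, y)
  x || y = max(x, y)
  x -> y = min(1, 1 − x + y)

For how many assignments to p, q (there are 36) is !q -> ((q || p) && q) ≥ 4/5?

24

value 1: 18 assignments (counts)
value 4/5: 6 assignments (counts)
value 2/5: 6 assignments
value 0: 6 assignments
So 24 of the 36 assignments meet the threshold.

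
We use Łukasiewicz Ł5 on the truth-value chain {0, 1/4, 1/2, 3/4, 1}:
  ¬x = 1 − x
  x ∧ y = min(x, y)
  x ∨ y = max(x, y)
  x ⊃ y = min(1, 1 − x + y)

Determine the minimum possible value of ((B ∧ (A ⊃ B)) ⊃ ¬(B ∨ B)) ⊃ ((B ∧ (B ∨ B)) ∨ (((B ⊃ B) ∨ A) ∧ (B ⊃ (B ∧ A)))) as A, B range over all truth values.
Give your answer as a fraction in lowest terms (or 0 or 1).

1/2

Take A = 0, B = 1/2:
A ⊃ B = 0 ⊃ 1/2 = 1
B ∧ (A ⊃ B) = 1/2 ∧ 1 = 1/2
B ∨ B = 1/2 ∨ 1/2 = 1/2
¬(B ∨ B) = ¬1/2 = 1/2
(B ∧ (A ⊃ B)) ⊃ ¬(B ∨ B) = 1/2 ⊃ 1/2 = 1
B ∨ B = 1/2 ∨ 1/2 = 1/2
B ∧ (B ∨ B) = 1/2 ∧ 1/2 = 1/2
B ⊃ B = 1/2 ⊃ 1/2 = 1
(B ⊃ B) ∨ A = 1 ∨ 0 = 1
B ∧ A = 1/2 ∧ 0 = 0
B ⊃ (B ∧ A) = 1/2 ⊃ 0 = 1/2
((B ⊃ B) ∨ A) ∧ (B ⊃ (B ∧ A)) = 1 ∧ 1/2 = 1/2
(B ∧ (B ∨ B)) ∨ (((B ⊃ B) ∨ A) ∧ (B ⊃ (B ∧ A))) = 1/2 ∨ 1/2 = 1/2
((B ∧ (A ⊃ B)) ⊃ ¬(B ∨ B)) ⊃ ((B ∧ (B ∨ B)) ∨ (((B ⊃ B) ∨ A) ∧ (B ⊃ (B ∧ A)))) = 1 ⊃ 1/2 = 1/2
No assignment yields a value below 1/2, so this is the minimum.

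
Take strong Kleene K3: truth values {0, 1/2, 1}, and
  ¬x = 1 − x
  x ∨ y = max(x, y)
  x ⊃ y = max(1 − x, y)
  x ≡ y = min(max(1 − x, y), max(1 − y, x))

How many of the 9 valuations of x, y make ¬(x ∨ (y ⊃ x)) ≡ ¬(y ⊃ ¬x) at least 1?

x = 0, y = 0 ↦ 1  ≥
x = 0, y = 1/2 ↦ 1/2  <
x = 0, y = 1 ↦ 0  <
x = 1/2, y = 0 ↦ 1  ≥
x = 1/2, y = 1/2 ↦ 1/2  <
x = 1/2, y = 1 ↦ 1/2  <
x = 1, y = 0 ↦ 1  ≥
x = 1, y = 1/2 ↦ 1/2  <
x = 1, y = 1 ↦ 0  <
So 3 of the 9 assignments meet the threshold.

3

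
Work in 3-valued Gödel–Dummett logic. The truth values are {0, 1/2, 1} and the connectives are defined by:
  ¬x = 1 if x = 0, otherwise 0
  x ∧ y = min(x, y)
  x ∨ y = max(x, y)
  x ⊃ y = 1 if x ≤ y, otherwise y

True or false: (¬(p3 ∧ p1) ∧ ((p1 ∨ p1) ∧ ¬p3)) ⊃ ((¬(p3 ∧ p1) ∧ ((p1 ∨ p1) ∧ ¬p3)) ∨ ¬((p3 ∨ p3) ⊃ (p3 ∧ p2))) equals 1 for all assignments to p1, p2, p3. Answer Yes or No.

Yes

At p1 = 0, p2 = 1/2, p3 = 1/2, for instance:
p3 ∧ p1 = 1/2 ∧ 0 = 0
¬(p3 ∧ p1) = ¬0 = 1
p1 ∨ p1 = 0 ∨ 0 = 0
¬p3 = ¬1/2 = 0
(p1 ∨ p1) ∧ ¬p3 = 0 ∧ 0 = 0
¬(p3 ∧ p1) ∧ ((p1 ∨ p1) ∧ ¬p3) = 1 ∧ 0 = 0
p3 ∨ p3 = 1/2 ∨ 1/2 = 1/2
p3 ∧ p2 = 1/2 ∧ 1/2 = 1/2
(p3 ∨ p3) ⊃ (p3 ∧ p2) = 1/2 ⊃ 1/2 = 1
¬((p3 ∨ p3) ⊃ (p3 ∧ p2)) = ¬1 = 0
(¬(p3 ∧ p1) ∧ ((p1 ∨ p1) ∧ ¬p3)) ∨ ¬((p3 ∨ p3) ⊃ (p3 ∧ p2)) = 0 ∨ 0 = 0
(¬(p3 ∧ p1) ∧ ((p1 ∨ p1) ∧ ¬p3)) ⊃ ((¬(p3 ∧ p1) ∧ ((p1 ∨ p1) ∧ ¬p3)) ∨ ¬((p3 ∨ p3) ⊃ (p3 ∧ p2))) = 0 ⊃ 0 = 1
and checking the remaining 26 assignments likewise gives ≥ 1 in every case.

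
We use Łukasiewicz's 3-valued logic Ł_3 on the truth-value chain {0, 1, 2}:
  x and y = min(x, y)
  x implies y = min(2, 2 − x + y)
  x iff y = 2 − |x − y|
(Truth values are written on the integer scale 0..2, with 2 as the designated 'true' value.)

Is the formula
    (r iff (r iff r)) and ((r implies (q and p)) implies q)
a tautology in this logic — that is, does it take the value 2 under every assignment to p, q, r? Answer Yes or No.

No

Counterexample: take p = 0, q = 0, r = 0.
r iff r = 0 iff 0 = 2
r iff (r iff r) = 0 iff 2 = 0
q and p = 0 and 0 = 0
r implies (q and p) = 0 implies 0 = 2
(r implies (q and p)) implies q = 2 implies 0 = 0
(r iff (r iff r)) and ((r implies (q and p)) implies q) = 0 and 0 = 0
This gives 0 ≠ 2.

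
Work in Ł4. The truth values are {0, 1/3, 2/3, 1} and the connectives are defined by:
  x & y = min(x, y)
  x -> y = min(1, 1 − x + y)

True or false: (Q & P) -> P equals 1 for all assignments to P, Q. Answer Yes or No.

P = 0, Q = 0 ↦ 1
P = 0, Q = 1/3 ↦ 1
P = 0, Q = 2/3 ↦ 1
P = 0, Q = 1 ↦ 1
P = 1/3, Q = 0 ↦ 1
P = 1/3, Q = 1/3 ↦ 1
P = 1/3, Q = 2/3 ↦ 1
P = 1/3, Q = 1 ↦ 1
P = 2/3, Q = 0 ↦ 1
P = 2/3, Q = 1/3 ↦ 1
P = 2/3, Q = 2/3 ↦ 1
P = 2/3, Q = 1 ↦ 1
P = 1, Q = 0 ↦ 1
P = 1, Q = 1/3 ↦ 1
P = 1, Q = 2/3 ↦ 1
P = 1, Q = 1 ↦ 1
Every assignment gives a value ≥ 1.

Yes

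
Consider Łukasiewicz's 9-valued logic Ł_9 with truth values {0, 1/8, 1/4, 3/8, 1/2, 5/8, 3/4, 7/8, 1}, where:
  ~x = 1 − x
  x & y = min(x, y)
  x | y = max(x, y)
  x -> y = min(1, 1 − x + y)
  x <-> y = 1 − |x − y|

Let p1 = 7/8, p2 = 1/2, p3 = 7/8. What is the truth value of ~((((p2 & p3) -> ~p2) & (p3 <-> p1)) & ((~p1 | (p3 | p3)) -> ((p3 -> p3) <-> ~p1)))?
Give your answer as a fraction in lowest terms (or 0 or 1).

p2 & p3 = 1/2 & 7/8 = 1/2
~p2 = ~1/2 = 1/2
(p2 & p3) -> ~p2 = 1/2 -> 1/2 = 1
p3 <-> p1 = 7/8 <-> 7/8 = 1
((p2 & p3) -> ~p2) & (p3 <-> p1) = 1 & 1 = 1
~p1 = ~7/8 = 1/8
p3 | p3 = 7/8 | 7/8 = 7/8
~p1 | (p3 | p3) = 1/8 | 7/8 = 7/8
p3 -> p3 = 7/8 -> 7/8 = 1
~p1 = ~7/8 = 1/8
(p3 -> p3) <-> ~p1 = 1 <-> 1/8 = 1/8
(~p1 | (p3 | p3)) -> ((p3 -> p3) <-> ~p1) = 7/8 -> 1/8 = 1/4
(((p2 & p3) -> ~p2) & (p3 <-> p1)) & ((~p1 | (p3 | p3)) -> ((p3 -> p3) <-> ~p1)) = 1 & 1/4 = 1/4
~((((p2 & p3) -> ~p2) & (p3 <-> p1)) & ((~p1 | (p3 | p3)) -> ((p3 -> p3) <-> ~p1))) = ~1/4 = 3/4

3/4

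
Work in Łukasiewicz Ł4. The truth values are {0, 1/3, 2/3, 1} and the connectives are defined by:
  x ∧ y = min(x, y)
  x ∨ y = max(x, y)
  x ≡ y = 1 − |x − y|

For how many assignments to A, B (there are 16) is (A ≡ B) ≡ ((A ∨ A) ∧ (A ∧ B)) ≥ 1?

7

A = 0, B = 0 ↦ 0  <
A = 0, B = 1/3 ↦ 1/3  <
A = 0, B = 2/3 ↦ 2/3  <
A = 0, B = 1 ↦ 1  ≥
A = 1/3, B = 0 ↦ 1/3  <
A = 1/3, B = 1/3 ↦ 1/3  <
A = 1/3, B = 2/3 ↦ 2/3  <
A = 1/3, B = 1 ↦ 1  ≥
A = 2/3, B = 0 ↦ 2/3  <
A = 2/3, B = 1/3 ↦ 2/3  <
A = 2/3, B = 2/3 ↦ 2/3  <
A = 2/3, B = 1 ↦ 1  ≥
A = 1, B = 0 ↦ 1  ≥
A = 1, B = 1/3 ↦ 1  ≥
A = 1, B = 2/3 ↦ 1  ≥
A = 1, B = 1 ↦ 1  ≥
So 7 of the 16 assignments meet the threshold.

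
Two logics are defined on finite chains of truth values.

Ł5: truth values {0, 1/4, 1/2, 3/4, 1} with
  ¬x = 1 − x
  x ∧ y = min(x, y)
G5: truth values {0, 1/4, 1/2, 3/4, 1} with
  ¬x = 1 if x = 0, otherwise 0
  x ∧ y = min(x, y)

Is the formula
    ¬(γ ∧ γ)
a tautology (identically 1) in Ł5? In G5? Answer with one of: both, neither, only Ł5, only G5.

neither

In Ł5: at γ = 1/4 the value is 3/4 — not a tautology.
In G5: at γ = 1/4 the value is 0 — not a tautology.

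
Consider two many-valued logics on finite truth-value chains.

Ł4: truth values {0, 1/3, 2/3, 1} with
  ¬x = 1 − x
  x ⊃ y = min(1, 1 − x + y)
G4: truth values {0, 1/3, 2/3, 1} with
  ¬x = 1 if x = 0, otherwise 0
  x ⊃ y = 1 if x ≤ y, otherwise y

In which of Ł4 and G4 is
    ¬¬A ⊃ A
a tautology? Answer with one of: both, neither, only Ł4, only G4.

only Ł4

In Ł4: every assignment gives 1 — tautology.
In G4: at A = 1/3 the value is 1/3 — not a tautology.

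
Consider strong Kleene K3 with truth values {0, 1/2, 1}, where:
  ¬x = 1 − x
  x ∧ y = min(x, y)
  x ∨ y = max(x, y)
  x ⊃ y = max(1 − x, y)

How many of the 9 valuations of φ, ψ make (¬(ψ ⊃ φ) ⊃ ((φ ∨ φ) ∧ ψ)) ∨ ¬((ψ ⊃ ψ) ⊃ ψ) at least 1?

5

φ = 0, ψ = 0 ↦ 1  ≥
φ = 0, ψ = 1/2 ↦ 1/2  <
φ = 0, ψ = 1 ↦ 0  <
φ = 1/2, ψ = 0 ↦ 1  ≥
φ = 1/2, ψ = 1/2 ↦ 1/2  <
φ = 1/2, ψ = 1 ↦ 1/2  <
φ = 1, ψ = 0 ↦ 1  ≥
φ = 1, ψ = 1/2 ↦ 1  ≥
φ = 1, ψ = 1 ↦ 1  ≥
So 5 of the 9 assignments meet the threshold.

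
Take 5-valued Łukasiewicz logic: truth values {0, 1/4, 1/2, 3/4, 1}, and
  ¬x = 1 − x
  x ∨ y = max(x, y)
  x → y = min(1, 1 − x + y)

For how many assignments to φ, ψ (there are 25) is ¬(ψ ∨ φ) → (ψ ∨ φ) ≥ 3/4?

21

value 1: 21 assignments (counts)
value 1/2: 3 assignments
value 0: 1 assignment
So 21 of the 25 assignments meet the threshold.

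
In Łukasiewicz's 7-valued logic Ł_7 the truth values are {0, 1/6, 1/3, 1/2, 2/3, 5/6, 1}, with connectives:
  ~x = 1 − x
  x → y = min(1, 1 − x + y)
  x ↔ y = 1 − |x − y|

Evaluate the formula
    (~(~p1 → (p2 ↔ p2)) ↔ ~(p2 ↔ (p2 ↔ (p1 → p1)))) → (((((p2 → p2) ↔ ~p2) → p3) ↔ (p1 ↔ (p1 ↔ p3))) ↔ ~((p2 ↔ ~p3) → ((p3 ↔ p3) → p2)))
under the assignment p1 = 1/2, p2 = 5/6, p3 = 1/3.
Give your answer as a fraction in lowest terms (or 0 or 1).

~p1 = ~1/2 = 1/2
p2 ↔ p2 = 5/6 ↔ 5/6 = 1
~p1 → (p2 ↔ p2) = 1/2 → 1 = 1
~(~p1 → (p2 ↔ p2)) = ~1 = 0
p1 → p1 = 1/2 → 1/2 = 1
p2 ↔ (p1 → p1) = 5/6 ↔ 1 = 5/6
p2 ↔ (p2 ↔ (p1 → p1)) = 5/6 ↔ 5/6 = 1
~(p2 ↔ (p2 ↔ (p1 → p1))) = ~1 = 0
~(~p1 → (p2 ↔ p2)) ↔ ~(p2 ↔ (p2 ↔ (p1 → p1))) = 0 ↔ 0 = 1
p2 → p2 = 5/6 → 5/6 = 1
~p2 = ~5/6 = 1/6
(p2 → p2) ↔ ~p2 = 1 ↔ 1/6 = 1/6
((p2 → p2) ↔ ~p2) → p3 = 1/6 → 1/3 = 1
p1 ↔ p3 = 1/2 ↔ 1/3 = 5/6
p1 ↔ (p1 ↔ p3) = 1/2 ↔ 5/6 = 2/3
(((p2 → p2) ↔ ~p2) → p3) ↔ (p1 ↔ (p1 ↔ p3)) = 1 ↔ 2/3 = 2/3
~p3 = ~1/3 = 2/3
p2 ↔ ~p3 = 5/6 ↔ 2/3 = 5/6
p3 ↔ p3 = 1/3 ↔ 1/3 = 1
(p3 ↔ p3) → p2 = 1 → 5/6 = 5/6
(p2 ↔ ~p3) → ((p3 ↔ p3) → p2) = 5/6 → 5/6 = 1
~((p2 ↔ ~p3) → ((p3 ↔ p3) → p2)) = ~1 = 0
((((p2 → p2) ↔ ~p2) → p3) ↔ (p1 ↔ (p1 ↔ p3))) ↔ ~((p2 ↔ ~p3) → ((p3 ↔ p3) → p2)) = 2/3 ↔ 0 = 1/3
(~(~p1 → (p2 ↔ p2)) ↔ ~(p2 ↔ (p2 ↔ (p1 → p1)))) → (((((p2 → p2) ↔ ~p2) → p3) ↔ (p1 ↔ (p1 ↔ p3))) ↔ ~((p2 ↔ ~p3) → ((p3 ↔ p3) → p2))) = 1 → 1/3 = 1/3

1/3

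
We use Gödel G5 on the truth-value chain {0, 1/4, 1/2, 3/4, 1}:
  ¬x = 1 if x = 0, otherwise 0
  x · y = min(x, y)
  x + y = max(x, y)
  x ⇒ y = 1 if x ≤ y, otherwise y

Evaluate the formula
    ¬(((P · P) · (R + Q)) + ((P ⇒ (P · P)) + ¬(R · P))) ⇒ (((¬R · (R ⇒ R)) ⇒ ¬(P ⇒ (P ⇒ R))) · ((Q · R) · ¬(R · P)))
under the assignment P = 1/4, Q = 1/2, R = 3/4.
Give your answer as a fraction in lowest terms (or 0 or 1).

P · P = 1/4 · 1/4 = 1/4
R + Q = 3/4 + 1/2 = 3/4
(P · P) · (R + Q) = 1/4 · 3/4 = 1/4
P · P = 1/4 · 1/4 = 1/4
P ⇒ (P · P) = 1/4 ⇒ 1/4 = 1
R · P = 3/4 · 1/4 = 1/4
¬(R · P) = ¬1/4 = 0
(P ⇒ (P · P)) + ¬(R · P) = 1 + 0 = 1
((P · P) · (R + Q)) + ((P ⇒ (P · P)) + ¬(R · P)) = 1/4 + 1 = 1
¬(((P · P) · (R + Q)) + ((P ⇒ (P · P)) + ¬(R · P))) = ¬1 = 0
¬R = ¬3/4 = 0
R ⇒ R = 3/4 ⇒ 3/4 = 1
¬R · (R ⇒ R) = 0 · 1 = 0
P ⇒ R = 1/4 ⇒ 3/4 = 1
P ⇒ (P ⇒ R) = 1/4 ⇒ 1 = 1
¬(P ⇒ (P ⇒ R)) = ¬1 = 0
(¬R · (R ⇒ R)) ⇒ ¬(P ⇒ (P ⇒ R)) = 0 ⇒ 0 = 1
Q · R = 1/2 · 3/4 = 1/2
R · P = 3/4 · 1/4 = 1/4
¬(R · P) = ¬1/4 = 0
(Q · R) · ¬(R · P) = 1/2 · 0 = 0
((¬R · (R ⇒ R)) ⇒ ¬(P ⇒ (P ⇒ R))) · ((Q · R) · ¬(R · P)) = 1 · 0 = 0
¬(((P · P) · (R + Q)) + ((P ⇒ (P · P)) + ¬(R · P))) ⇒ (((¬R · (R ⇒ R)) ⇒ ¬(P ⇒ (P ⇒ R))) · ((Q · R) · ¬(R · P))) = 0 ⇒ 0 = 1

1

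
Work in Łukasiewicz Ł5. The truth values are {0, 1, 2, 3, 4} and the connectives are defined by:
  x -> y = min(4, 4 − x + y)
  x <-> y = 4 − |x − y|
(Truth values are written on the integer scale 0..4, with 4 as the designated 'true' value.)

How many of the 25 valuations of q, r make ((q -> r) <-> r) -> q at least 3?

19

value 4: 15 assignments (counts)
value 3: 4 assignments (counts)
value 2: 3 assignments
value 1: 2 assignments
value 0: 1 assignment
So 19 of the 25 assignments meet the threshold.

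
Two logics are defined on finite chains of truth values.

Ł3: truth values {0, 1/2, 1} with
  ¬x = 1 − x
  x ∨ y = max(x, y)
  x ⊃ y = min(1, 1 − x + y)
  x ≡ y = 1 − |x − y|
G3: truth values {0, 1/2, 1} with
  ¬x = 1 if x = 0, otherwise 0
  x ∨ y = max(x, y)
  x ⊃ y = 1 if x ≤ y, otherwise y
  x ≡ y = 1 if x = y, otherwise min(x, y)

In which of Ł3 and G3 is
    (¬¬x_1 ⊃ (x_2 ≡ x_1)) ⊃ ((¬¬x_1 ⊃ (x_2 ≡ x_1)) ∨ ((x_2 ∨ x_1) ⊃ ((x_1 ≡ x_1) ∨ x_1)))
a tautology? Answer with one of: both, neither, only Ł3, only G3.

In Ł3: every assignment gives 1 — tautology.
In G3: every assignment gives 1 — tautology.

both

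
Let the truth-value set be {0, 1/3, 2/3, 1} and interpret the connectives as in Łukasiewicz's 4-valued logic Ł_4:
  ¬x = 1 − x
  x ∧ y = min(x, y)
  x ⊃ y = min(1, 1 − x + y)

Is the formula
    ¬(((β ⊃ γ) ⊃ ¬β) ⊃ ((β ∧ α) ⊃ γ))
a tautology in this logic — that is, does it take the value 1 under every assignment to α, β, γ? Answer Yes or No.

No

Counterexample: take α = 0, β = 0, γ = 0.
β ⊃ γ = 0 ⊃ 0 = 1
¬β = ¬0 = 1
(β ⊃ γ) ⊃ ¬β = 1 ⊃ 1 = 1
β ∧ α = 0 ∧ 0 = 0
(β ∧ α) ⊃ γ = 0 ⊃ 0 = 1
((β ⊃ γ) ⊃ ¬β) ⊃ ((β ∧ α) ⊃ γ) = 1 ⊃ 1 = 1
¬(((β ⊃ γ) ⊃ ¬β) ⊃ ((β ∧ α) ⊃ γ)) = ¬1 = 0
This gives 0 ≠ 1.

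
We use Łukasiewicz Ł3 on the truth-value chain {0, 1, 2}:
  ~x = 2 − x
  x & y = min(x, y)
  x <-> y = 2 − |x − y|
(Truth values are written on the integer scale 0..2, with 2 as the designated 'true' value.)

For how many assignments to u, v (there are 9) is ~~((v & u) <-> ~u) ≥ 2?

u = 0, v = 0 ↦ 0  <
u = 0, v = 1 ↦ 0  <
u = 0, v = 2 ↦ 0  <
u = 1, v = 0 ↦ 1  <
u = 1, v = 1 ↦ 2  ≥
u = 1, v = 2 ↦ 2  ≥
u = 2, v = 0 ↦ 2  ≥
u = 2, v = 1 ↦ 1  <
u = 2, v = 2 ↦ 0  <
So 3 of the 9 assignments meet the threshold.

3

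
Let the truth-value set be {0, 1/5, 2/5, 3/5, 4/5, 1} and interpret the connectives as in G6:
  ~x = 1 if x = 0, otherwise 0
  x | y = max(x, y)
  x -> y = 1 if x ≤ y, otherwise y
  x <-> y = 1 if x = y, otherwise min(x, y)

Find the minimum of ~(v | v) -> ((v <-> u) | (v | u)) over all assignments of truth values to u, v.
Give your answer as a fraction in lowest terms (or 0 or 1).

1/5

Take u = 1/5, v = 0:
v | v = 0 | 0 = 0
~(v | v) = ~0 = 1
v <-> u = 0 <-> 1/5 = 0
v | u = 0 | 1/5 = 1/5
(v <-> u) | (v | u) = 0 | 1/5 = 1/5
~(v | v) -> ((v <-> u) | (v | u)) = 1 -> 1/5 = 1/5
No assignment yields a value below 1/5, so this is the minimum.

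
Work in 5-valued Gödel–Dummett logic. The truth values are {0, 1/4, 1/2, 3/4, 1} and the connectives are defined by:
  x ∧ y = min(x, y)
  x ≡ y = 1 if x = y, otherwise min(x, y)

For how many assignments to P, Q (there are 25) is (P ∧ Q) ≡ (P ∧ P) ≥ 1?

15

value 1: 15 assignments (counts)
value 3/4: 1 assignment
value 1/2: 2 assignments
value 1/4: 3 assignments
value 0: 4 assignments
So 15 of the 25 assignments meet the threshold.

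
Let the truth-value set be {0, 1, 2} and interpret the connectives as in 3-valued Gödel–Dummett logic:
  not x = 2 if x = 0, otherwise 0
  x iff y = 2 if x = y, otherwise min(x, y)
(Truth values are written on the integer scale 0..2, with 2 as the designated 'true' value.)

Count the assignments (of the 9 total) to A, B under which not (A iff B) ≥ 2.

4

A = 0, B = 0 ↦ 0  <
A = 0, B = 1 ↦ 2  ≥
A = 0, B = 2 ↦ 2  ≥
A = 1, B = 0 ↦ 2  ≥
A = 1, B = 1 ↦ 0  <
A = 1, B = 2 ↦ 0  <
A = 2, B = 0 ↦ 2  ≥
A = 2, B = 1 ↦ 0  <
A = 2, B = 2 ↦ 0  <
So 4 of the 9 assignments meet the threshold.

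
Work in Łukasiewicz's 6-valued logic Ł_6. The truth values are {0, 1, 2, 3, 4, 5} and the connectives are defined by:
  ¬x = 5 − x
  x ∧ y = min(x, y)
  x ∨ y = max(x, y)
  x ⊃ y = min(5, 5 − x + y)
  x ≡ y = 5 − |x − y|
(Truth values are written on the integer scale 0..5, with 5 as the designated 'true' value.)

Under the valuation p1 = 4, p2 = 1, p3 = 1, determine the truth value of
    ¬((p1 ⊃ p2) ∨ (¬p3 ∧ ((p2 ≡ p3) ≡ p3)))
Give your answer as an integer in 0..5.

p1 ⊃ p2 = 4 ⊃ 1 = 2
¬p3 = ¬1 = 4
p2 ≡ p3 = 1 ≡ 1 = 5
(p2 ≡ p3) ≡ p3 = 5 ≡ 1 = 1
¬p3 ∧ ((p2 ≡ p3) ≡ p3) = 4 ∧ 1 = 1
(p1 ⊃ p2) ∨ (¬p3 ∧ ((p2 ≡ p3) ≡ p3)) = 2 ∨ 1 = 2
¬((p1 ⊃ p2) ∨ (¬p3 ∧ ((p2 ≡ p3) ≡ p3))) = ¬2 = 3

3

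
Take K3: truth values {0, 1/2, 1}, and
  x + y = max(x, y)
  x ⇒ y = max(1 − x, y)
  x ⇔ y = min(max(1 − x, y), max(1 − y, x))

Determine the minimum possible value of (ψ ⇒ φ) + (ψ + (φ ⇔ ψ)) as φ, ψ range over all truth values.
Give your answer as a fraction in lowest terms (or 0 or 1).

Take φ = 0, ψ = 1/2:
ψ ⇒ φ = 1/2 ⇒ 0 = 1/2
φ ⇔ ψ = 0 ⇔ 1/2 = 1/2
ψ + (φ ⇔ ψ) = 1/2 + 1/2 = 1/2
(ψ ⇒ φ) + (ψ + (φ ⇔ ψ)) = 1/2 + 1/2 = 1/2
No assignment yields a value below 1/2, so this is the minimum.

1/2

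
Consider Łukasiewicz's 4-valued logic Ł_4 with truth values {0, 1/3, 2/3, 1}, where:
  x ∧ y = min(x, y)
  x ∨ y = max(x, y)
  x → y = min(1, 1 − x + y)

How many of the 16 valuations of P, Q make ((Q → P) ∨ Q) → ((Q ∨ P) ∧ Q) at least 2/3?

P = 0, Q = 0 ↦ 0  <
P = 0, Q = 1/3 ↦ 2/3  ≥
P = 0, Q = 2/3 ↦ 1  ≥
P = 0, Q = 1 ↦ 1  ≥
P = 1/3, Q = 0 ↦ 0  <
P = 1/3, Q = 1/3 ↦ 1/3  <
P = 1/3, Q = 2/3 ↦ 1  ≥
P = 1/3, Q = 1 ↦ 1  ≥
P = 2/3, Q = 0 ↦ 0  <
P = 2/3, Q = 1/3 ↦ 1/3  <
P = 2/3, Q = 2/3 ↦ 2/3  ≥
P = 2/3, Q = 1 ↦ 1  ≥
P = 1, Q = 0 ↦ 0  <
P = 1, Q = 1/3 ↦ 1/3  <
P = 1, Q = 2/3 ↦ 2/3  ≥
P = 1, Q = 1 ↦ 1  ≥
So 9 of the 16 assignments meet the threshold.

9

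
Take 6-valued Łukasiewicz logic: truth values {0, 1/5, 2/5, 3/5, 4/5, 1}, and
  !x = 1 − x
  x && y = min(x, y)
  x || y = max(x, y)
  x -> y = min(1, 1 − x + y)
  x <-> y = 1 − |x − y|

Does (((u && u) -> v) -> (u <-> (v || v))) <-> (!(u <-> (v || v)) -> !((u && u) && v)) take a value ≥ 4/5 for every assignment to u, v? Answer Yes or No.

No

Counterexample: take u = 0, v = 2/5.
u && u = 0 && 0 = 0
(u && u) -> v = 0 -> 2/5 = 1
v || v = 2/5 || 2/5 = 2/5
u <-> (v || v) = 0 <-> 2/5 = 3/5
((u && u) -> v) -> (u <-> (v || v)) = 1 -> 3/5 = 3/5
v || v = 2/5 || 2/5 = 2/5
u <-> (v || v) = 0 <-> 2/5 = 3/5
!(u <-> (v || v)) = !3/5 = 2/5
u && u = 0 && 0 = 0
(u && u) && v = 0 && 2/5 = 0
!((u && u) && v) = !0 = 1
!(u <-> (v || v)) -> !((u && u) && v) = 2/5 -> 1 = 1
(((u && u) -> v) -> (u <-> (v || v))) <-> (!(u <-> (v || v)) -> !((u && u) && v)) = 3/5 <-> 1 = 3/5
This gives 3/5, which is below 4/5.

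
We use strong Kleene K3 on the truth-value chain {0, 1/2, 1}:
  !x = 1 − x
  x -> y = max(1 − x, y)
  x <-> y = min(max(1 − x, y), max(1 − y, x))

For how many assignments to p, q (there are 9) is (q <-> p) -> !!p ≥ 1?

p = 0, q = 0 ↦ 0  <
p = 0, q = 1/2 ↦ 1/2  <
p = 0, q = 1 ↦ 1  ≥
p = 1/2, q = 0 ↦ 1/2  <
p = 1/2, q = 1/2 ↦ 1/2  <
p = 1/2, q = 1 ↦ 1/2  <
p = 1, q = 0 ↦ 1  ≥
p = 1, q = 1/2 ↦ 1  ≥
p = 1, q = 1 ↦ 1  ≥
So 4 of the 9 assignments meet the threshold.

4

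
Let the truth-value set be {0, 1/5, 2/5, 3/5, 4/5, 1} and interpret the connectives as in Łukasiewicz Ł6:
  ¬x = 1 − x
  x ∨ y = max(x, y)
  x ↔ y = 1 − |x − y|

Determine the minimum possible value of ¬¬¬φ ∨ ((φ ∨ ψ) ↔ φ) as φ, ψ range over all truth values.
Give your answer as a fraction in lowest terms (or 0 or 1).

3/5

Take φ = 2/5, ψ = 4/5:
¬φ = ¬2/5 = 3/5
¬¬φ = ¬3/5 = 2/5
¬¬¬φ = ¬2/5 = 3/5
φ ∨ ψ = 2/5 ∨ 4/5 = 4/5
(φ ∨ ψ) ↔ φ = 4/5 ↔ 2/5 = 3/5
¬¬¬φ ∨ ((φ ∨ ψ) ↔ φ) = 3/5 ∨ 3/5 = 3/5
No assignment yields a value below 3/5, so this is the minimum.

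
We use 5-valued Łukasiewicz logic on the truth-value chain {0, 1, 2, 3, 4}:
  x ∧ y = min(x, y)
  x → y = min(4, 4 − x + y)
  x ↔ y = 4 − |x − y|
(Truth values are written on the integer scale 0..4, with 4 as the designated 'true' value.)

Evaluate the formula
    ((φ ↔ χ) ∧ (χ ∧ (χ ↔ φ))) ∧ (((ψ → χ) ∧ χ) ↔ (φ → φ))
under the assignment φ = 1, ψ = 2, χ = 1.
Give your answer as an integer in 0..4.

φ ↔ χ = 1 ↔ 1 = 4
χ ↔ φ = 1 ↔ 1 = 4
χ ∧ (χ ↔ φ) = 1 ∧ 4 = 1
(φ ↔ χ) ∧ (χ ∧ (χ ↔ φ)) = 4 ∧ 1 = 1
ψ → χ = 2 → 1 = 3
(ψ → χ) ∧ χ = 3 ∧ 1 = 1
φ → φ = 1 → 1 = 4
((ψ → χ) ∧ χ) ↔ (φ → φ) = 1 ↔ 4 = 1
((φ ↔ χ) ∧ (χ ∧ (χ ↔ φ))) ∧ (((ψ → χ) ∧ χ) ↔ (φ → φ)) = 1 ∧ 1 = 1

1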